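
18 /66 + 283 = 3116 /11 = 283.27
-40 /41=-0.98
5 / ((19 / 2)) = 10 / 19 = 0.53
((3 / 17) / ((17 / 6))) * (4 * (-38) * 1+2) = -2700 / 289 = -9.34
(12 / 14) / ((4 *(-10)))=-0.02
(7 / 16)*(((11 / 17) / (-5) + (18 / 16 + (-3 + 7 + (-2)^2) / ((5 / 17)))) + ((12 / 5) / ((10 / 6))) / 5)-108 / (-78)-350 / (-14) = 137360111 / 3536000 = 38.85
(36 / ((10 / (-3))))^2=2916 / 25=116.64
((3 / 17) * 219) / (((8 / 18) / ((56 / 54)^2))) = 14308 / 153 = 93.52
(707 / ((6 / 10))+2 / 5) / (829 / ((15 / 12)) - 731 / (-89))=1.76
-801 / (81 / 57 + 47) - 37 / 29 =-475391 / 26680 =-17.82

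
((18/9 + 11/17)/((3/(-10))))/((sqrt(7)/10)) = -1500 * sqrt(7)/119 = -33.35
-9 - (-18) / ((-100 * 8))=-3609 / 400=-9.02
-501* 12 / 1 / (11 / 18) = -108216 / 11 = -9837.82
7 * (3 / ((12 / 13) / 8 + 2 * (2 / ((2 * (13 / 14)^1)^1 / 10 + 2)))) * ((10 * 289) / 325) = 95.99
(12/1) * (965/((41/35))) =405300/41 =9885.37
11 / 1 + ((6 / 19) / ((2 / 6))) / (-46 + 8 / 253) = 1213058 / 110485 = 10.98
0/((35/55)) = 0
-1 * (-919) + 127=1046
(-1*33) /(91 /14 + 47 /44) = -484 /111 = -4.36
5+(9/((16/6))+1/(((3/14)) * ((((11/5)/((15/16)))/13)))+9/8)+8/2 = 3463/88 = 39.35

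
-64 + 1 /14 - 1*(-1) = -881 /14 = -62.93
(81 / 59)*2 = 162 / 59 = 2.75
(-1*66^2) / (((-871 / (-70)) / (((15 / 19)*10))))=-45738000 / 16549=-2763.79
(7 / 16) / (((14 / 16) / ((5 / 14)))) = 5 / 28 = 0.18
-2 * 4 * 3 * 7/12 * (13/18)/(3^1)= -91/27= -3.37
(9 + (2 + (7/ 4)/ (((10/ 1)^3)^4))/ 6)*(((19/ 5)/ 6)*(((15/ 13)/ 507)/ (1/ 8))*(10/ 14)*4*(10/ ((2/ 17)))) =3445333333333441/ 131820000000000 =26.14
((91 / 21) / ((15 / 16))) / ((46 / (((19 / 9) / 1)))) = 1976 / 9315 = 0.21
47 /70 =0.67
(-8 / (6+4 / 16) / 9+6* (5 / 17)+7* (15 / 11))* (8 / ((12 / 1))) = 939782 / 126225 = 7.45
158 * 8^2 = 10112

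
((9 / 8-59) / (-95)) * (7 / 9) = 3241 / 6840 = 0.47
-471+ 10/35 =-3295/7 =-470.71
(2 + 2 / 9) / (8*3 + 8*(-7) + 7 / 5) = -100 / 1377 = -0.07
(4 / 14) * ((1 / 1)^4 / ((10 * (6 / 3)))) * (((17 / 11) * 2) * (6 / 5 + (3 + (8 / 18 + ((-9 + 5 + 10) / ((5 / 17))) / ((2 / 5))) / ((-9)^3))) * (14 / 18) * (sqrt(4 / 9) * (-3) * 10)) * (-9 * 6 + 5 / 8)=491673847 / 3247695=151.39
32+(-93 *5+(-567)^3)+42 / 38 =-3463409203 / 19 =-182284694.89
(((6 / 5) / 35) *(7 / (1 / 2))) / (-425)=-12 / 10625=-0.00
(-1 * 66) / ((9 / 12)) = -88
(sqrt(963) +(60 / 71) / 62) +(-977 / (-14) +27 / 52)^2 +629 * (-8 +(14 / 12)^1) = 3 * sqrt(107) +563970129011 / 874871088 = 675.66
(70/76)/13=35/494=0.07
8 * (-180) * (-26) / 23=1627.83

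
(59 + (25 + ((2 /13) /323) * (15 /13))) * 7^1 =32097366 /54587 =588.00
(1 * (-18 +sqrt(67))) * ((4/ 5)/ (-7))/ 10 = 36/ 175 -2 * sqrt(67)/ 175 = 0.11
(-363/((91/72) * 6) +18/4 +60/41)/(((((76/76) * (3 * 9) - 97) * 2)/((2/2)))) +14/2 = 7625453/1044680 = 7.30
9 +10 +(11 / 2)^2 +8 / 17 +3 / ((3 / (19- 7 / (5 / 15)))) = 3245 / 68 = 47.72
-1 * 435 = -435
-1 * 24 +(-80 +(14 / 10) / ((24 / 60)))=-201 / 2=-100.50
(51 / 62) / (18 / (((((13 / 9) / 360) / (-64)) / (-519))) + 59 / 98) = 32487 / 5885083354337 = 0.00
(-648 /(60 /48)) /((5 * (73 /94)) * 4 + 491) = -121824 /119035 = -1.02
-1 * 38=-38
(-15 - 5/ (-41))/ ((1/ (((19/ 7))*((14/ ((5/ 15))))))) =-69540/ 41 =-1696.10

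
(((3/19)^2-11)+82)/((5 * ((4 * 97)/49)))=62818/35017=1.79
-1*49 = -49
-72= -72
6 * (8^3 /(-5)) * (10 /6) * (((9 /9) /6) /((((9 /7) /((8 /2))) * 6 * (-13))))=7168 /1053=6.81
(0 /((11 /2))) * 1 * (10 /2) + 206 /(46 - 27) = 206 /19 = 10.84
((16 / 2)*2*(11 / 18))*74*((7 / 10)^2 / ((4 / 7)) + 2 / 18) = 1419209 / 2025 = 700.84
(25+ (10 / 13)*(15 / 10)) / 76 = 85 / 247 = 0.34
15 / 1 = 15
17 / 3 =5.67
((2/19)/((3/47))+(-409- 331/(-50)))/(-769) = 1142083/2191650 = 0.52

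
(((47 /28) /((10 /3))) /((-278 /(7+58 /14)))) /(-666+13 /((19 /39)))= 34827 /1103109560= 0.00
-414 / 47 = -8.81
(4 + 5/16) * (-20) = -86.25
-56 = -56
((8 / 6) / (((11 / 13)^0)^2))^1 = 4 / 3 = 1.33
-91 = -91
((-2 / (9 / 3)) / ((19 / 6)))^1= -4 / 19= -0.21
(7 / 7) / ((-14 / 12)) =-6 / 7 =-0.86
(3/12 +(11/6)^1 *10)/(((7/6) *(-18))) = -223/252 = -0.88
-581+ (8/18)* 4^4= -4205/9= -467.22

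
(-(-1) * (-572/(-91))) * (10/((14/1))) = 220/49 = 4.49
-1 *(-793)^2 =-628849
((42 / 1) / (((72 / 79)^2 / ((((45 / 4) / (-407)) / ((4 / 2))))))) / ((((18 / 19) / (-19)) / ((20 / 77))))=56325025 / 15472512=3.64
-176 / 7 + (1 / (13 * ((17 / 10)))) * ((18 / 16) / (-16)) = -2489659 / 99008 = -25.15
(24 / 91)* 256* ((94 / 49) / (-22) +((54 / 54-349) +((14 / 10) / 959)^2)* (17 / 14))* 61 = -40062743411715072 / 23015017025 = -1740721.87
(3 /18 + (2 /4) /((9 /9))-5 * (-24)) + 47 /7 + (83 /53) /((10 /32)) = 736763 /5565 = 132.39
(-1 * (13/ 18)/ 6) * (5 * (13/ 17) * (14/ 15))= -1183/ 2754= -0.43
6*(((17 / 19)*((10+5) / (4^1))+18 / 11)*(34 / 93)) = 70941 / 6479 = 10.95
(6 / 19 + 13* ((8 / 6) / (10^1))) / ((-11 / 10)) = -1168 / 627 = -1.86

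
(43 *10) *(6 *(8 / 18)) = 1146.67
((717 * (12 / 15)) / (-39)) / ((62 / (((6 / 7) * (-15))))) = 8604 / 2821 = 3.05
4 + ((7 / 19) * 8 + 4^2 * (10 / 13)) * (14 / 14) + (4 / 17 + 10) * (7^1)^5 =722412098 / 4199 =172043.84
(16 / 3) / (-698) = -8 / 1047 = -0.01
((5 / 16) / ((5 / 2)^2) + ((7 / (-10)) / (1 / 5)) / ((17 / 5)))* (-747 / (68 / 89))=22138839 / 23120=957.56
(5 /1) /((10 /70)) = 35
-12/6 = -2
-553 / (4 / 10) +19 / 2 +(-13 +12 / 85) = -117798 / 85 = -1385.86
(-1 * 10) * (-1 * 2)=20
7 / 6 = 1.17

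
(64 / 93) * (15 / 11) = 320 / 341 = 0.94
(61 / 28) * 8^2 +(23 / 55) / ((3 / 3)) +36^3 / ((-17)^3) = 246558273 / 1891505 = 130.35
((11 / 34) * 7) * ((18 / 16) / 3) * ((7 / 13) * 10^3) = 202125 / 442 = 457.30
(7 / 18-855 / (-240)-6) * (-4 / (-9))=-295 / 324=-0.91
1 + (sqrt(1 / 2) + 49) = 50.71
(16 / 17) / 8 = 2 / 17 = 0.12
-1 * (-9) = 9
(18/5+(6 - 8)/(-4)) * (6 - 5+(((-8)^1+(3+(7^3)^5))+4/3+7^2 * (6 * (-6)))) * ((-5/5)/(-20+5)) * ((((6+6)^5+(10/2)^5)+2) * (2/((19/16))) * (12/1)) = 495600756394940277056/75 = 6608010085265870360.75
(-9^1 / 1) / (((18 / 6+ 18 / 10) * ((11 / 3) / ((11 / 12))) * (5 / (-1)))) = 3 / 32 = 0.09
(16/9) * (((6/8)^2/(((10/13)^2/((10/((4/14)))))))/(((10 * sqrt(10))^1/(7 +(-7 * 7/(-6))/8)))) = 91091 * sqrt(10)/19200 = 15.00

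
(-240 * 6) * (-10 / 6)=2400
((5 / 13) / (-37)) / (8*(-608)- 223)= 5 / 2446847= 0.00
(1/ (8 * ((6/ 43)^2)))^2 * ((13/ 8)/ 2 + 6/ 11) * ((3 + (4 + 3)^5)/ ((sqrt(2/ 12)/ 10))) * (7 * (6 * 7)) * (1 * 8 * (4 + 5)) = 1682579236924775 * sqrt(6)/ 8448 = 487862284832.76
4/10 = 2/5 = 0.40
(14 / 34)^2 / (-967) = -49 / 279463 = -0.00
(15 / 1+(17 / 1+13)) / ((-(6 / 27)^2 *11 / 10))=-18225 / 22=-828.41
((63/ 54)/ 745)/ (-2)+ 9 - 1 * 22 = -116227/ 8940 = -13.00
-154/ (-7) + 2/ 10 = 111/ 5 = 22.20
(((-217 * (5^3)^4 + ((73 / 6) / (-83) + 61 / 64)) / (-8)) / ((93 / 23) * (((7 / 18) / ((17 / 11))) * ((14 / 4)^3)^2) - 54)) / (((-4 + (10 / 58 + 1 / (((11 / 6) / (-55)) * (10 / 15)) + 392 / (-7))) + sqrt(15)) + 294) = 18886.03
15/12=5/4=1.25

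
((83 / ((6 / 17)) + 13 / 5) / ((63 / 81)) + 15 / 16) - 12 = 23571 / 80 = 294.64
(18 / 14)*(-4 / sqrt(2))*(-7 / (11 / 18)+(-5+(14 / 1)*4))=-7830*sqrt(2) / 77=-143.81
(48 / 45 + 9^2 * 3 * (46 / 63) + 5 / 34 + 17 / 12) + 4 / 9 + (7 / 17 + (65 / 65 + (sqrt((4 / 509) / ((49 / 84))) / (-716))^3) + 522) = 15077863 / 21420 - 3 * sqrt(10689) / 72809950809491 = 703.92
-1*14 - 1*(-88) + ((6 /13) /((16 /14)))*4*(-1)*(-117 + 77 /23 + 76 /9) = 218824 /897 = 243.95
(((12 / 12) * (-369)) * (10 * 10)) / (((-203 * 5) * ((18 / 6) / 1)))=2460 / 203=12.12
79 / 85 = 0.93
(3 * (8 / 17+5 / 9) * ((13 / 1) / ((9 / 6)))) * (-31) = -126542 / 153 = -827.07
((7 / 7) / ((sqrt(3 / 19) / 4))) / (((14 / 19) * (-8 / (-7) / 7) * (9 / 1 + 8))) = 133 * sqrt(57) / 204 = 4.92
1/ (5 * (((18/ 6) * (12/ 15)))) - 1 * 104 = -1247/ 12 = -103.92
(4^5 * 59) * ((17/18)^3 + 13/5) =758077312/3645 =207977.31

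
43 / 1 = 43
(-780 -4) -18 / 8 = -3145 / 4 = -786.25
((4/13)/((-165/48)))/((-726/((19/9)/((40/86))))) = 6536/11679525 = 0.00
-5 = -5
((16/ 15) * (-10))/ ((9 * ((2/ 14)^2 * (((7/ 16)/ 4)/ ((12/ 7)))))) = -8192/ 9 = -910.22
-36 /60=-3 /5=-0.60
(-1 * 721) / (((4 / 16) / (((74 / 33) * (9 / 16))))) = -80031 / 22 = -3637.77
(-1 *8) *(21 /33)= -56 /11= -5.09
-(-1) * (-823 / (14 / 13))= -764.21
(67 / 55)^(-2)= 3025 / 4489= 0.67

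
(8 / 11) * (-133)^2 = 141512 / 11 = 12864.73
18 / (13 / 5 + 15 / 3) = 45 / 19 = 2.37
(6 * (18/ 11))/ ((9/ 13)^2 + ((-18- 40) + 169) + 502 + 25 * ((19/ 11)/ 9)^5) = 15779518537068/ 985977925453597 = 0.02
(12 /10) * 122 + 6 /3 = 742 /5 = 148.40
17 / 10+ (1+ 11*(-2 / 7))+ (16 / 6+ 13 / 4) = 2299 / 420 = 5.47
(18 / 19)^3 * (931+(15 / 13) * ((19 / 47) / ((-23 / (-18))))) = 4017472344 / 5073133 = 791.91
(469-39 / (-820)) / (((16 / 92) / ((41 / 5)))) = 8846237 / 400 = 22115.59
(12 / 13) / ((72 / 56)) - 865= -33707 / 39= -864.28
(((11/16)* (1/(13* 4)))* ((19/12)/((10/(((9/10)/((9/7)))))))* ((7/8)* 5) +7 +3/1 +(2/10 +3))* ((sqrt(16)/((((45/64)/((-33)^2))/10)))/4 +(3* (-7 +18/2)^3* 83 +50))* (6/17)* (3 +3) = 110946225291/226304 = 490253.05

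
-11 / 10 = -1.10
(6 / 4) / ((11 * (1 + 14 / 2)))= 3 / 176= 0.02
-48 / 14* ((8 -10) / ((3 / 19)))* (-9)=-2736 / 7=-390.86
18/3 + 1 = 7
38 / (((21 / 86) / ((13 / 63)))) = 42484 / 1323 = 32.11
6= 6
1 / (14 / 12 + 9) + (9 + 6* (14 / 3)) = 2263 / 61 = 37.10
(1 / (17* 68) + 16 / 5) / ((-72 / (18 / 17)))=-0.05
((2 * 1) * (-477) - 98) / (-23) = 1052 / 23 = 45.74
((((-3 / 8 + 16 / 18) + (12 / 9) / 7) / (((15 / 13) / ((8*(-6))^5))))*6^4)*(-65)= 91721784360960 / 7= 13103112051565.71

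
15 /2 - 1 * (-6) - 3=21 /2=10.50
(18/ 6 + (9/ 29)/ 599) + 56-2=990156/ 17371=57.00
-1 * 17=-17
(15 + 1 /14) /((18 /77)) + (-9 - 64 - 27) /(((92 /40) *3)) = 41383 /828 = 49.98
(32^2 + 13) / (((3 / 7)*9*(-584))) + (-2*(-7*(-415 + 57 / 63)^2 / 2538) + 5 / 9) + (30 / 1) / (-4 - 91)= 838888446407 / 887091912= 945.66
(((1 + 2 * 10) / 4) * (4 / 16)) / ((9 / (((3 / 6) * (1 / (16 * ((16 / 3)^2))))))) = 21 / 131072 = 0.00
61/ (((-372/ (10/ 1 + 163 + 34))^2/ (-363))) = -105422823/ 15376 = -6856.32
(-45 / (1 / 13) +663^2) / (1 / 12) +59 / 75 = 395085659 / 75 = 5267808.79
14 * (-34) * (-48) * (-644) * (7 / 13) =-102998784 / 13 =-7922983.38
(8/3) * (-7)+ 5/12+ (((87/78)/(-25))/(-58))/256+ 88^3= 226787808001/332800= 681453.75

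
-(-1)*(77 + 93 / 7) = 632 / 7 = 90.29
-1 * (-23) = 23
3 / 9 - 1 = -2 / 3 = -0.67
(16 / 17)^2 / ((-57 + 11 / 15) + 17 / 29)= -111360 / 6999869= -0.02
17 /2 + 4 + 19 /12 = 169 /12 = 14.08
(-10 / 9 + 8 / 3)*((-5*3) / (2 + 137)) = -70 / 417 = -0.17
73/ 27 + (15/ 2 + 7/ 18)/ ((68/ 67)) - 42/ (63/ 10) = 6995/ 1836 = 3.81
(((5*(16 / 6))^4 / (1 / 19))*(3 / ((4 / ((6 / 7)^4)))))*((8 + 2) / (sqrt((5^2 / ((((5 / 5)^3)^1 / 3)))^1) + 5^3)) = 14592000000 / 746711 - 583680000*sqrt(3) / 746711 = 18187.81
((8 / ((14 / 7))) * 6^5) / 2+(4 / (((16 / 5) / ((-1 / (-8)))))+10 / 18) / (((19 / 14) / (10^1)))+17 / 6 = 15560.08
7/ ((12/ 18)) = 21/ 2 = 10.50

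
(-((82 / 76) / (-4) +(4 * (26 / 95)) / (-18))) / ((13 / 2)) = 119 / 2340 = 0.05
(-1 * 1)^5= -1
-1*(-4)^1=4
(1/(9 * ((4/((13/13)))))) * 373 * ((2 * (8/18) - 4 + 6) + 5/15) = 10817/324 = 33.39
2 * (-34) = -68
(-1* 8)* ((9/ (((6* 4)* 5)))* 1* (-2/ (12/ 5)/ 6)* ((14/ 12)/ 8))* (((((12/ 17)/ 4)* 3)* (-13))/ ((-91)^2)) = -1/ 99008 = -0.00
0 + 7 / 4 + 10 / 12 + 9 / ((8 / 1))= 89 / 24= 3.71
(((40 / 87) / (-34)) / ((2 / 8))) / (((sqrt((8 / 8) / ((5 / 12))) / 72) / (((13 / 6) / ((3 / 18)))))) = -4160 *sqrt(15) / 493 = -32.68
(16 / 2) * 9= 72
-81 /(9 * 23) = -0.39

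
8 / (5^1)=8 / 5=1.60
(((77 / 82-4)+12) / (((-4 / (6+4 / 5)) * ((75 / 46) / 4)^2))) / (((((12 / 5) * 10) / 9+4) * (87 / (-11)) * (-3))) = -290042236 / 501609375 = -0.58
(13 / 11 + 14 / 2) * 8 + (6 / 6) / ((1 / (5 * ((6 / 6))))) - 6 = 709 / 11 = 64.45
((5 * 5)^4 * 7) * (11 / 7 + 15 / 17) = 114062500 / 17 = 6709558.82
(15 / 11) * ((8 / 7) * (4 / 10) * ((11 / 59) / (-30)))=-8 / 2065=-0.00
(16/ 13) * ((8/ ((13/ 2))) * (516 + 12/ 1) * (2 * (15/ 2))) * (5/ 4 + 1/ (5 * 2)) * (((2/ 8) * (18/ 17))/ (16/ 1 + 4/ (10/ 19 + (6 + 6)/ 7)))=917630208/ 3806725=241.06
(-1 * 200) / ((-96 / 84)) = 175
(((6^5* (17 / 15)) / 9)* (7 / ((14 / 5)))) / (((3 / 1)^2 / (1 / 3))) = 272 / 3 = 90.67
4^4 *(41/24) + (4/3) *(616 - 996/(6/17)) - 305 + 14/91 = -36515/13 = -2808.85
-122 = -122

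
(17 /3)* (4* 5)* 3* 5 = 1700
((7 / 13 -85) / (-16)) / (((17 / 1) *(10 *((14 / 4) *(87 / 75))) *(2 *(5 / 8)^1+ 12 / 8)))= 2745 / 986986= 0.00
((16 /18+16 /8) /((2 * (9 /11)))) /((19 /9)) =143 /171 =0.84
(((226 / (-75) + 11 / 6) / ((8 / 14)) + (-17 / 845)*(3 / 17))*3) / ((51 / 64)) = -559336 / 71825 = -7.79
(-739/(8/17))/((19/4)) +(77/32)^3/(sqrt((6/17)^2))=-1087532993/3735552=-291.13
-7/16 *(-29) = 203/16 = 12.69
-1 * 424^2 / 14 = -89888 / 7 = -12841.14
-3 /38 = -0.08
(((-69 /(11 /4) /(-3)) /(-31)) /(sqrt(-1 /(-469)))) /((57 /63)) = -1932 * sqrt(469) /6479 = -6.46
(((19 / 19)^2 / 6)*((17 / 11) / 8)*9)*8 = 51 / 22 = 2.32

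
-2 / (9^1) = -2 / 9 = -0.22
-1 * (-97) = 97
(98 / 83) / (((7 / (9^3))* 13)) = 10206 / 1079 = 9.46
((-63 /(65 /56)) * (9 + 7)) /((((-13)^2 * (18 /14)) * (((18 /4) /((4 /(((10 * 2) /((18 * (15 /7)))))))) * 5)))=-75264 /54925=-1.37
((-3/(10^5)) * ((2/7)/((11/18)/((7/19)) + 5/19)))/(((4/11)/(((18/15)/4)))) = -0.00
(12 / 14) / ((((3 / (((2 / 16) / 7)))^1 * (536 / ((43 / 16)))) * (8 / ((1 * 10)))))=215 / 6723584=0.00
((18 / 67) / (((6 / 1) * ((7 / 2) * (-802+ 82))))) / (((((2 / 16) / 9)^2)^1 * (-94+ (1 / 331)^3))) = 2611057752 / 2664608611595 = 0.00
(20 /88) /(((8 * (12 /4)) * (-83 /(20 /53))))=-25 /580668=-0.00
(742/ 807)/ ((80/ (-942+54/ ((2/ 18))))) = -7049/ 1345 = -5.24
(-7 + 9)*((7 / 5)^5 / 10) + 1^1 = 2.08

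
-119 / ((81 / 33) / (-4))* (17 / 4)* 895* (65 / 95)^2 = 3365877515 / 9747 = 345324.46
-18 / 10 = -9 / 5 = -1.80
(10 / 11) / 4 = 5 / 22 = 0.23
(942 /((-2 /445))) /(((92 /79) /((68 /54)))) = -93828695 /414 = -226639.36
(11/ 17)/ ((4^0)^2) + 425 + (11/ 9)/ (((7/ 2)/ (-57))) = 144850/ 357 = 405.74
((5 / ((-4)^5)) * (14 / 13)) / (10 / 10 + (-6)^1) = 7 / 6656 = 0.00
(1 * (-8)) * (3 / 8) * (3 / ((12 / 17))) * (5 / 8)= -255 / 32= -7.97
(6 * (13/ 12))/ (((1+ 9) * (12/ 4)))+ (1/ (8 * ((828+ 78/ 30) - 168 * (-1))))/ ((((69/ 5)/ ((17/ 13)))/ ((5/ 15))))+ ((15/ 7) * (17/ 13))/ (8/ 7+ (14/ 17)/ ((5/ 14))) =3503215433/ 3403827960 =1.03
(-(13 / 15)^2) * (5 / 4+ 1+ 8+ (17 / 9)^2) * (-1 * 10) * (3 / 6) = 756613 / 14580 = 51.89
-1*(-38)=38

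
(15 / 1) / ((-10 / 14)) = -21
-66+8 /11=-718 /11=-65.27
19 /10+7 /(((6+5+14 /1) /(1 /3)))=299 /150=1.99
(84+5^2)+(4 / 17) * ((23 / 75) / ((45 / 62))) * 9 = 700579 / 6375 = 109.89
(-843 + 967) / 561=124 / 561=0.22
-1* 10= -10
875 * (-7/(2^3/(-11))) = 67375/8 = 8421.88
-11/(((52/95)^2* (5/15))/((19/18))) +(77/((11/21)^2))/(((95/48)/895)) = 429923107871/3390816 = 126790.46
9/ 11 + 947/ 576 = 2.46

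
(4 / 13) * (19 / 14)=0.42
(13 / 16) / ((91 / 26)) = 13 / 56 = 0.23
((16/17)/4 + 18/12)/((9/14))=2.70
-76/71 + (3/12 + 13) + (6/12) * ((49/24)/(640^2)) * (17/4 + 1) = 22668926753/1861222400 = 12.18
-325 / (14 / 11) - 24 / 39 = -46587 / 182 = -255.97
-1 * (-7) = 7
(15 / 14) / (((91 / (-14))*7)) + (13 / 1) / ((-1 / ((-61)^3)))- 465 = 1879333441 / 637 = 2950287.98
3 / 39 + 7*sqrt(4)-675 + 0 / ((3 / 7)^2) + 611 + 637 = 7632 / 13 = 587.08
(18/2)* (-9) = -81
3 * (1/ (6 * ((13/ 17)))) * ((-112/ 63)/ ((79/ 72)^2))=-78336/ 81133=-0.97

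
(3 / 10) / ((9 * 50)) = 1 / 1500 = 0.00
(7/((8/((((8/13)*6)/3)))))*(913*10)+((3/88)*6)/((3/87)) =5627473/572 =9838.24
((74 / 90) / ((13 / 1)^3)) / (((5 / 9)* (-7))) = -0.00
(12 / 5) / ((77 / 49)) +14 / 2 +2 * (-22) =-1951 / 55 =-35.47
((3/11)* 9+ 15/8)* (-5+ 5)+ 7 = 7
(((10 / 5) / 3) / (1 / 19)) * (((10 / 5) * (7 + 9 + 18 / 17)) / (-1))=-432.16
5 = 5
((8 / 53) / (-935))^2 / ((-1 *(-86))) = 32 / 105595015075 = 0.00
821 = 821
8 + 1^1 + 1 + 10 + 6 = 26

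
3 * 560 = 1680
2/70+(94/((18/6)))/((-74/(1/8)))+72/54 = 13561/10360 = 1.31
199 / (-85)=-199 / 85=-2.34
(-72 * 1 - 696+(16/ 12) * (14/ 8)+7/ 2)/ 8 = -4573/ 48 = -95.27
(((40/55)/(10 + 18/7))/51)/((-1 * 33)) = -7/203643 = -0.00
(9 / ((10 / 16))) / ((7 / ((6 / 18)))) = 24 / 35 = 0.69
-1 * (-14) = 14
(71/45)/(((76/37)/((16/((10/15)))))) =18.44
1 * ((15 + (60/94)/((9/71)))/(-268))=-2825/37788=-0.07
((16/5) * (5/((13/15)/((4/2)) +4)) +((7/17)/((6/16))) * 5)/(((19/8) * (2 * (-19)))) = -246880/2448663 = -0.10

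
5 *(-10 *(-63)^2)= -198450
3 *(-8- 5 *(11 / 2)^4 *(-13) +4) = 2854803 / 16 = 178425.19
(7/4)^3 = 343/64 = 5.36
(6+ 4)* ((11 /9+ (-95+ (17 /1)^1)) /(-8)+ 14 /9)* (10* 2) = 20075 /9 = 2230.56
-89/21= -4.24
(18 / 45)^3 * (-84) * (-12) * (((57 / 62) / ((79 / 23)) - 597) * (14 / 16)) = -2062324152 / 61225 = -33684.35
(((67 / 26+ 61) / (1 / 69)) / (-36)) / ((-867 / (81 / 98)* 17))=342171 / 50073296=0.01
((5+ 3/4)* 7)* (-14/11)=-1127/22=-51.23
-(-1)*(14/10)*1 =7/5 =1.40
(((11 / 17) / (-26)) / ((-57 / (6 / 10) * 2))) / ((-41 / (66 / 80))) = -363 / 137727200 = -0.00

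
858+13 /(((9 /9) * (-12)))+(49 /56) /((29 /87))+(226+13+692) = 1790.54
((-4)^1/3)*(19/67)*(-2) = 152/201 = 0.76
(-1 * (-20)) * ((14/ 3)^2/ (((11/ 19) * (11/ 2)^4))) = 1191680/ 1449459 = 0.82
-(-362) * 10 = 3620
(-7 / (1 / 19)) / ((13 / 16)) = -2128 / 13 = -163.69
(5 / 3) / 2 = 0.83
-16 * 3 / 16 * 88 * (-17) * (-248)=-1113024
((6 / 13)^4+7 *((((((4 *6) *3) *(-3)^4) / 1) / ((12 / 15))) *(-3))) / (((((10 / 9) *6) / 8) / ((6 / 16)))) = -19675809873 / 285610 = -68890.48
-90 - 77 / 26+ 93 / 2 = -604 / 13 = -46.46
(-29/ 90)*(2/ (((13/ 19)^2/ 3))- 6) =-1856/ 845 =-2.20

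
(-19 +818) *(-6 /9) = -1598 /3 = -532.67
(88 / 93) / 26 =44 / 1209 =0.04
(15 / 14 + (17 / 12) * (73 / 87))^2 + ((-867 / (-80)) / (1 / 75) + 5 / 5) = 21867992399 / 26703432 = 818.92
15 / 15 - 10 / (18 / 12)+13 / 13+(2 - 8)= -32 / 3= -10.67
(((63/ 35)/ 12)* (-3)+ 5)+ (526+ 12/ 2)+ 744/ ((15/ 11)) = 21643/ 20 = 1082.15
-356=-356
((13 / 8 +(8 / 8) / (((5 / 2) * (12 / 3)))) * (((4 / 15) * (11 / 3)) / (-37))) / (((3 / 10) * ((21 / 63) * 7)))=-253 / 3885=-0.07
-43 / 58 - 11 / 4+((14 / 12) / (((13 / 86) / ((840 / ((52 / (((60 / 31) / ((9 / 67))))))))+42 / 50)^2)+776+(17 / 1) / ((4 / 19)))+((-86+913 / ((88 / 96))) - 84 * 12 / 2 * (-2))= 22187960937457256999 / 8001689521024974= 2772.91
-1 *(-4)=4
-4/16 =-1/4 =-0.25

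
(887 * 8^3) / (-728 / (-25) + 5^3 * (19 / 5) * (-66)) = -5676800 / 391511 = -14.50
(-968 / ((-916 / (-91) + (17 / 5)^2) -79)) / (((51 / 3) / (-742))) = -74274200 / 100861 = -736.40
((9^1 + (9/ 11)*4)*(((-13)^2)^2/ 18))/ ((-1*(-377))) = 32955/ 638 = 51.65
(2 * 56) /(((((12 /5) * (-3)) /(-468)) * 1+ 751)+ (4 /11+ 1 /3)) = 0.15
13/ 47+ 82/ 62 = 1.60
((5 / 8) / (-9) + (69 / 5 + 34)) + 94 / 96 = 35071 / 720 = 48.71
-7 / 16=-0.44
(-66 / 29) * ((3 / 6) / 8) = -33 / 232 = -0.14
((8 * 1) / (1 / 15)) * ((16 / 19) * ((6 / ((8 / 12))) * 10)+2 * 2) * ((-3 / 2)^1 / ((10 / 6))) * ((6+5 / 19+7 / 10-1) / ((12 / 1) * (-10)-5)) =92751912 / 225625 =411.09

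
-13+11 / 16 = -197 / 16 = -12.31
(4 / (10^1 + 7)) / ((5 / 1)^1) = 0.05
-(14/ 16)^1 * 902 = -3157/ 4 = -789.25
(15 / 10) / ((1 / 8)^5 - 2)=-16384 / 21845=-0.75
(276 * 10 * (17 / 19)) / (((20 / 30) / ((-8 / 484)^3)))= -563040 / 33659659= -0.02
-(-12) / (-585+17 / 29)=-87 / 4237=-0.02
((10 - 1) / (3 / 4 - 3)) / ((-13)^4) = -4 / 28561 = -0.00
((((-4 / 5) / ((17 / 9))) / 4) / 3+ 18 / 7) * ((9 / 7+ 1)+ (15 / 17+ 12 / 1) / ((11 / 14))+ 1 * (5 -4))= 38876367 / 778855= 49.91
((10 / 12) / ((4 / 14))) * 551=19285 / 12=1607.08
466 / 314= 233 / 157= 1.48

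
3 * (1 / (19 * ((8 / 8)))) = 3 / 19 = 0.16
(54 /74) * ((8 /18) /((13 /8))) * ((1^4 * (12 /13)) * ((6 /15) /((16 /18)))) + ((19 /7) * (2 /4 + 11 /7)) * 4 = 34581038 /1531985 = 22.57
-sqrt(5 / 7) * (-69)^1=69 * sqrt(35) / 7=58.32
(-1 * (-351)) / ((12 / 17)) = 1989 / 4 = 497.25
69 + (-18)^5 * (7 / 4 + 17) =-35429331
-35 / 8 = -4.38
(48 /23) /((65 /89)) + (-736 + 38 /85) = -18621454 /25415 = -732.70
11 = 11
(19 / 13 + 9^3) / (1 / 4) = 37984 / 13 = 2921.85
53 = 53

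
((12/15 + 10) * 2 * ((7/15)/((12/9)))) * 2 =378/25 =15.12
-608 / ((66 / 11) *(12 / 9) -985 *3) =608 / 2947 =0.21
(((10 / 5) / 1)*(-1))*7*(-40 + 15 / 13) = 7070 / 13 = 543.85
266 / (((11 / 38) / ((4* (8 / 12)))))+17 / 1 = 81425 / 33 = 2467.42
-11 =-11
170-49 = 121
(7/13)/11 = 7/143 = 0.05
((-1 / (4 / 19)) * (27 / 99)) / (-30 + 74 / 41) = 2337 / 50864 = 0.05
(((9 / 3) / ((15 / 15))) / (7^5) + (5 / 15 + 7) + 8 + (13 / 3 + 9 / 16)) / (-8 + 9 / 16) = -16319741 / 6000099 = -2.72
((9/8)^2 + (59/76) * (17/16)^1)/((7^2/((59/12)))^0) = 1271/608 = 2.09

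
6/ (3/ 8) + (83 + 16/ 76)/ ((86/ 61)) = 75.02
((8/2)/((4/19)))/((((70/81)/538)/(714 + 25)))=305939349/35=8741124.26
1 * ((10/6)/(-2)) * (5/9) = -25/54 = -0.46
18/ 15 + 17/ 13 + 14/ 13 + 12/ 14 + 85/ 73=186208/ 33215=5.61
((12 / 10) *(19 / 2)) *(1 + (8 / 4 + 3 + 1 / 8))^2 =136857 / 320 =427.68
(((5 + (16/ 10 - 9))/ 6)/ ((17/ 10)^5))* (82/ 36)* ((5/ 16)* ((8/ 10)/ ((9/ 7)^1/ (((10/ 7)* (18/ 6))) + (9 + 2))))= -2050000/ 1443994569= -0.00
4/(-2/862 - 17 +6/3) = -862/3233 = -0.27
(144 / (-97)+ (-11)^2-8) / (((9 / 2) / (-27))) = -64902 / 97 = -669.09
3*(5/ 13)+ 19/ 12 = 427/ 156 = 2.74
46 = 46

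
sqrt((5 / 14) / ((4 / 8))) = sqrt(35) / 7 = 0.85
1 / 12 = 0.08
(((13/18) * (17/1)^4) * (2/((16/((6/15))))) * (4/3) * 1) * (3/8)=1085773/720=1508.02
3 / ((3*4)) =1 / 4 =0.25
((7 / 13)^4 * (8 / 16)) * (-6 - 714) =-864360 / 28561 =-30.26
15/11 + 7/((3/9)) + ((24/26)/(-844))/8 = 5398191/241384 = 22.36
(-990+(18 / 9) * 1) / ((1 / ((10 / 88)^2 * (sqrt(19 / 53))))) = -6175 * sqrt(1007) / 25652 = -7.64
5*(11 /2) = 55 /2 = 27.50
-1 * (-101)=101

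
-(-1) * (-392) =-392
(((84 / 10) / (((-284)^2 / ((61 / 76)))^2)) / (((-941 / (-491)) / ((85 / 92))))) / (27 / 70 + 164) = 22828502445 / 9357937004369112436736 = 0.00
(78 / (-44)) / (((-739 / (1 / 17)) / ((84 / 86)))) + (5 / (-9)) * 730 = -21689383979 / 53480691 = -405.56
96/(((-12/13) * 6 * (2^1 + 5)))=-52/21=-2.48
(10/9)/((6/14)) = 70/27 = 2.59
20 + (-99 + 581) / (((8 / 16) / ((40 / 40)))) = 984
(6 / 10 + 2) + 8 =53 / 5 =10.60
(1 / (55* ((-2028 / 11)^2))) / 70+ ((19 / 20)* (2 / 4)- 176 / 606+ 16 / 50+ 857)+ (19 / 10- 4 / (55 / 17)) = 1372430704696169 / 1599256058400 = 858.17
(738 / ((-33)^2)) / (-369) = -2 / 1089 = -0.00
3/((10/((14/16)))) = 21/80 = 0.26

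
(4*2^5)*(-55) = -7040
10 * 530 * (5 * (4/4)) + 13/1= 26513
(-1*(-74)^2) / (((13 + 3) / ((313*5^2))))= -10712425 / 4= -2678106.25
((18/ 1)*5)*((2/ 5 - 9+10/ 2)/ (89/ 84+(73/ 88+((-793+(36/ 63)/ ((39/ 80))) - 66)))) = 7783776/ 20563073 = 0.38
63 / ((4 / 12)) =189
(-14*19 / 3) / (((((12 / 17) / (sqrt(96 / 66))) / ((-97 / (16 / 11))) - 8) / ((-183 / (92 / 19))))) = -658674777431 / 1572473200 +108937887*sqrt(11) / 786236600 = -418.42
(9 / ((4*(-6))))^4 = 81 / 4096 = 0.02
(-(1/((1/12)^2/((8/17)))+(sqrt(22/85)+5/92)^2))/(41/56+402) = -0.17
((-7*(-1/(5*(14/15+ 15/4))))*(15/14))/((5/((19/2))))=171/281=0.61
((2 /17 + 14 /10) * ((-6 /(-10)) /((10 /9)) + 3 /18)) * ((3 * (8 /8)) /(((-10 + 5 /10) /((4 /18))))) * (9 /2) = -13674 /40375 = -0.34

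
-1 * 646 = -646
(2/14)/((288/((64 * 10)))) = 20/63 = 0.32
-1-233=-234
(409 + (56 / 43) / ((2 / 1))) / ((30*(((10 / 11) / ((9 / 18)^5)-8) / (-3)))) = -38753 / 19952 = -1.94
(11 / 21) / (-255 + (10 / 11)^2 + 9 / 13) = -17303 / 8373246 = -0.00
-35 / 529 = -0.07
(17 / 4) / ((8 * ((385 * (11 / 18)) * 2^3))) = 153 / 542080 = 0.00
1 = 1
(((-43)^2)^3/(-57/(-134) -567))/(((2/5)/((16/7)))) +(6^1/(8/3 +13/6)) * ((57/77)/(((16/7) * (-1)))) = -43234077855440951/678126372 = -63755193.19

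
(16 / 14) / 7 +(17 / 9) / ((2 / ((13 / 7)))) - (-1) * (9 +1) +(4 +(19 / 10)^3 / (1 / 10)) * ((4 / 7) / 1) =1177409 / 22050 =53.40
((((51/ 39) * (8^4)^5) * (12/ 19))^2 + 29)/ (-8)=-55317152272585058966764834620626821644077/ 488072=-113338098216216170906679400000000000.00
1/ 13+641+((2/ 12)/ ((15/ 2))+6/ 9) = 375433/ 585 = 641.77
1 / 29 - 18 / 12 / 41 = -5 / 2378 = -0.00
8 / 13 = 0.62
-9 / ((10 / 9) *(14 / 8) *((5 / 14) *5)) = -324 / 125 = -2.59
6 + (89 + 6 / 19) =95.32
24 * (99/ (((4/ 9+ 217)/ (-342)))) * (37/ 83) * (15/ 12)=-17802180/ 8549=-2082.37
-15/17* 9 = -135/17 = -7.94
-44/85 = -0.52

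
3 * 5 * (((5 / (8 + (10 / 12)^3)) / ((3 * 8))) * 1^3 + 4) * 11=1230405 / 1853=664.01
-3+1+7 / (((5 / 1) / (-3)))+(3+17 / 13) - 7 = -578 / 65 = -8.89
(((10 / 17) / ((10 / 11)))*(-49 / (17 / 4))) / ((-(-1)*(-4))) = 539 / 289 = 1.87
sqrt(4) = 2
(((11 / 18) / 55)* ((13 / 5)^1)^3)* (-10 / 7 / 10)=-0.03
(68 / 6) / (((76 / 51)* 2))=289 / 76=3.80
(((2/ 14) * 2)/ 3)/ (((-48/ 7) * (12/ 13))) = -13/ 864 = -0.02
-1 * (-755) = 755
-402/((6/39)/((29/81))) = -25259/27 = -935.52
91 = 91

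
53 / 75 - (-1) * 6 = 503 / 75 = 6.71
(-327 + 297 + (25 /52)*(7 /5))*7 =-205.29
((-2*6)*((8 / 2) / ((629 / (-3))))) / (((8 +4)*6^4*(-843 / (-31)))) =31 / 57266676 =0.00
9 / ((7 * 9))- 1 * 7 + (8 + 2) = 22 / 7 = 3.14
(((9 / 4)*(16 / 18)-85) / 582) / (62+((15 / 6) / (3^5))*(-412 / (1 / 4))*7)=6723 / 2672156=0.00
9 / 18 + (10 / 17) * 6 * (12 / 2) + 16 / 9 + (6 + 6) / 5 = 39557 / 1530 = 25.85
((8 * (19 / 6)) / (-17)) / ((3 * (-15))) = 76 / 2295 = 0.03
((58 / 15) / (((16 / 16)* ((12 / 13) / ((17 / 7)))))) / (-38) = -6409 / 23940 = -0.27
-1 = -1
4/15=0.27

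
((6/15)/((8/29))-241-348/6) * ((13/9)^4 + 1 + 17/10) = -2753866907/1312200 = -2098.66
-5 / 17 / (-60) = 1 / 204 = 0.00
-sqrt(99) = -3*sqrt(11) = -9.95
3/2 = 1.50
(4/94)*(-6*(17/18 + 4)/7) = -178/987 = -0.18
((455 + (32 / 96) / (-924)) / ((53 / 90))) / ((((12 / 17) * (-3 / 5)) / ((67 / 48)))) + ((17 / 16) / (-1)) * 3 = -35959306321 / 14103936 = -2549.59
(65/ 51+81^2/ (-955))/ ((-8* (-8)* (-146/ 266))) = 4530911/ 28443720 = 0.16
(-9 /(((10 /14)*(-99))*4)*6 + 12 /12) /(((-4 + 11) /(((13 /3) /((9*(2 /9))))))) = 1703 /4620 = 0.37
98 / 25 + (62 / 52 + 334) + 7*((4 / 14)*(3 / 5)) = 221203 / 650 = 340.31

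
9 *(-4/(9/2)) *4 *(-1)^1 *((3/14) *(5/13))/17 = 240/1547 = 0.16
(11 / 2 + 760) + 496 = 1261.50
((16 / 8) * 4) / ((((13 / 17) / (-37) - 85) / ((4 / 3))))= -10064 / 80217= -0.13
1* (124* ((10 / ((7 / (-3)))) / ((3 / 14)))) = -2480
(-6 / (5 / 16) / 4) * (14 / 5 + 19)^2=-285144 / 125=-2281.15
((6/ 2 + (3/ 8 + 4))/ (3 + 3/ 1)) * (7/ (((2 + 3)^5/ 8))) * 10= 413/ 1875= 0.22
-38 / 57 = -2 / 3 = -0.67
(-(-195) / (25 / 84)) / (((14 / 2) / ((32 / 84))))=1248 / 35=35.66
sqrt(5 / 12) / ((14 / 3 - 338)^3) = -9 * sqrt(15) / 2000000000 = -0.00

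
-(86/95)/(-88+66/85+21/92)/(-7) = -3128/2104193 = -0.00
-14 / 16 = -7 / 8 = -0.88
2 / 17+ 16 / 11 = 1.57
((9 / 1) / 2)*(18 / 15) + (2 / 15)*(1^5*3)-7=-6 / 5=-1.20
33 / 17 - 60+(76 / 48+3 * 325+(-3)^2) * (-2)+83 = -198515 / 102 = -1946.23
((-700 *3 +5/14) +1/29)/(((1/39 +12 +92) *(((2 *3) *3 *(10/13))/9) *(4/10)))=-432187587/13177136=-32.80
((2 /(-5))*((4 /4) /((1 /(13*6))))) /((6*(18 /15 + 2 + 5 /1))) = -26 /41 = -0.63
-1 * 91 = -91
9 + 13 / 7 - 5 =5.86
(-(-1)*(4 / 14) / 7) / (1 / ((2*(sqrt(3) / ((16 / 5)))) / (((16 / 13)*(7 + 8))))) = 13*sqrt(3) / 9408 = 0.00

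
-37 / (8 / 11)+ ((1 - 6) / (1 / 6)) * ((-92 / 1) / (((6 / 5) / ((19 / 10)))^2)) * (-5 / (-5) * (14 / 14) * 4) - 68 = 661387 / 24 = 27557.79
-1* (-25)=25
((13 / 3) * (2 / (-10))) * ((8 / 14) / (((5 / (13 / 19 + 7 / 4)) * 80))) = -481 / 159600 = -0.00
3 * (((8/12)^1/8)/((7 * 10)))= 1/280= 0.00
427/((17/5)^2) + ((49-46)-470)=-124288/289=-430.06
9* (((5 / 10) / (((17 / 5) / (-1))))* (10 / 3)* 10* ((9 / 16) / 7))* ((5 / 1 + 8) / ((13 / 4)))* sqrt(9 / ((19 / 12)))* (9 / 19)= -91125* sqrt(57) / 42959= -16.01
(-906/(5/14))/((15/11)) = -46508/25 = -1860.32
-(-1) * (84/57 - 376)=-7116/19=-374.53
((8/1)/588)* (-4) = -8/147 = -0.05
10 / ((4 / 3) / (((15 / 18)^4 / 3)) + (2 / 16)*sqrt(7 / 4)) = 8294400000 / 6876972761 - 62500000*sqrt(7) / 6876972761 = 1.18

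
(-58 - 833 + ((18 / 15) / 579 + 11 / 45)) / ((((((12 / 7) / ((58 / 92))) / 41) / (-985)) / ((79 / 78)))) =501037888424353 / 37394136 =13398835.81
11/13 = 0.85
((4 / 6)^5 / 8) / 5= 4 / 1215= 0.00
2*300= 600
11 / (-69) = -11 / 69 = -0.16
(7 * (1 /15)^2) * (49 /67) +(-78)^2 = 91716643 /15075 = 6084.02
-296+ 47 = -249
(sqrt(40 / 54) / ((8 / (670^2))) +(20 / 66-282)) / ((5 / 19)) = 182446.56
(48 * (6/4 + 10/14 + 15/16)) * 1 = 1059/7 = 151.29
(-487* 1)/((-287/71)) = 120.48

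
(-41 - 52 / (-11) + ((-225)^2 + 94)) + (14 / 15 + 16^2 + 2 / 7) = 58835638 / 1155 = 50939.95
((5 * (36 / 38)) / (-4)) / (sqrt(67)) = -45 * sqrt(67) / 2546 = -0.14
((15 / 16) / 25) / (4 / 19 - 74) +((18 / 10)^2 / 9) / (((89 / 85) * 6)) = 0.06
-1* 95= -95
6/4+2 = 7/2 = 3.50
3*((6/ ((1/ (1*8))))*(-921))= -132624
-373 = -373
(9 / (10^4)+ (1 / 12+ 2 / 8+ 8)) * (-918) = -38254131 / 5000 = -7650.83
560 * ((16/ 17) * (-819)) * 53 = -388926720/ 17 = -22878042.35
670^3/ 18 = 150381500/ 9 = 16709055.56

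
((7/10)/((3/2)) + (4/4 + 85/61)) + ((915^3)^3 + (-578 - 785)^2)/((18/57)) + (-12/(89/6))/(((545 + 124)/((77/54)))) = 77558502592698187543870174216887947/54480015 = 1423613825963487483325219000.00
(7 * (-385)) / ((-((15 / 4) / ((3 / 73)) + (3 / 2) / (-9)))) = 32340 / 1093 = 29.59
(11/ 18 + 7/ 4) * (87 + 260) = 29495/ 36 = 819.31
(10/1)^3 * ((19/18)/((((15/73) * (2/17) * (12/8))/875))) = 2063162500/81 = 25471141.98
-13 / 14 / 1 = -13 / 14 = -0.93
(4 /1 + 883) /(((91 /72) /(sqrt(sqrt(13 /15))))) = 21288*13^(1 /4)*15^(3 /4) /455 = 677.14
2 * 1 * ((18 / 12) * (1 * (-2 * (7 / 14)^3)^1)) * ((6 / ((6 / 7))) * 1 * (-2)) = 21 / 2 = 10.50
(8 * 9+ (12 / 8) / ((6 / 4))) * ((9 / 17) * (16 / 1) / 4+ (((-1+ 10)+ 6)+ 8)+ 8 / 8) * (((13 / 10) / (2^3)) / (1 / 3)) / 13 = 24309 / 340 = 71.50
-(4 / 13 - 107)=1387 / 13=106.69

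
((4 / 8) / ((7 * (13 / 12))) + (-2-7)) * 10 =-8130 / 91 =-89.34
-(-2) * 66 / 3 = 44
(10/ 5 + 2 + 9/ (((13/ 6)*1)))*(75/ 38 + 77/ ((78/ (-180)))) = -1432.78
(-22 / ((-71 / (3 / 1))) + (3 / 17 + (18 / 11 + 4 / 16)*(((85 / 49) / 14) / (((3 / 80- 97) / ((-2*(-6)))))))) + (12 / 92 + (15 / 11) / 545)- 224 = -19730485893077929 / 88560936560789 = -222.79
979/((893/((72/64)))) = 8811/7144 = 1.23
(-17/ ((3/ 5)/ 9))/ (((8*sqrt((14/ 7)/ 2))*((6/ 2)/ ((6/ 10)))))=-51/ 8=-6.38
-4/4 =-1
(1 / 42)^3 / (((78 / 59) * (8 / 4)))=59 / 11557728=0.00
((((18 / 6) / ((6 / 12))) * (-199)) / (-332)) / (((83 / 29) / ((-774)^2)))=752780.00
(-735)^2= 540225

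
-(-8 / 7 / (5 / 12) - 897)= 899.74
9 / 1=9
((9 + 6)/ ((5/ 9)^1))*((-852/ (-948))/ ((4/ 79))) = 1917/ 4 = 479.25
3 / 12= 1 / 4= 0.25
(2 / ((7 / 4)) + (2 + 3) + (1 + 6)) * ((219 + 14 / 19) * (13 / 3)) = 4993300 / 399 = 12514.54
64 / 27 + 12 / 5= 644 / 135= 4.77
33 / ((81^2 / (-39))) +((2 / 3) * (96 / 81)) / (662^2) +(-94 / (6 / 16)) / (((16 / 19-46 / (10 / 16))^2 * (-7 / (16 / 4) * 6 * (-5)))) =-2030723808331 / 10305142880256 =-0.20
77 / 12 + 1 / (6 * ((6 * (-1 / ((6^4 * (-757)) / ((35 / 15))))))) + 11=982535 / 84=11696.85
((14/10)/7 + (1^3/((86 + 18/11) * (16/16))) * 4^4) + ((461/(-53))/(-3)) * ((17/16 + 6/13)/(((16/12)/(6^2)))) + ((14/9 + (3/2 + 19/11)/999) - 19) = 15325581798601/145976996880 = 104.99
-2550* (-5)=12750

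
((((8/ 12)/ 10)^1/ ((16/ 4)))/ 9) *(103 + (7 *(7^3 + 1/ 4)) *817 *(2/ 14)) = 374051/ 720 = 519.52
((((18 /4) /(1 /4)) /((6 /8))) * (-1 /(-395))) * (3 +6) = 216 /395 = 0.55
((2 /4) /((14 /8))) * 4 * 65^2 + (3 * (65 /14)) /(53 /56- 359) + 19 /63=6099846029 /1263213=4828.83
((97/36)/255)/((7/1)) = 97/64260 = 0.00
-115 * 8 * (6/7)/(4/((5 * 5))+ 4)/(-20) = 1725/182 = 9.48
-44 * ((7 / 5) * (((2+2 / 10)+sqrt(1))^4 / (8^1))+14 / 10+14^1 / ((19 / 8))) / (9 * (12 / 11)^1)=-184241981 / 1603125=-114.93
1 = 1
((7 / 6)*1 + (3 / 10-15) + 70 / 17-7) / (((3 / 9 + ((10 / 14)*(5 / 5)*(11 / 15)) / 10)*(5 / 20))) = -234416 / 1377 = -170.24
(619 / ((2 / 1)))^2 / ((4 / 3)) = 1149483 / 16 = 71842.69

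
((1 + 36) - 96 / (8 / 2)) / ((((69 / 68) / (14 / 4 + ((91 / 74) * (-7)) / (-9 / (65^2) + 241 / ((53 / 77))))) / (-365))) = -542168217111885 / 33360411824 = -16251.84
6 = 6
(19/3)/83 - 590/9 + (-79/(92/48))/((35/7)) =-6333151/85905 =-73.72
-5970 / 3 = -1990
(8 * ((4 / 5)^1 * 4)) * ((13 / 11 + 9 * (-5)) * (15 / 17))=-185088 / 187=-989.78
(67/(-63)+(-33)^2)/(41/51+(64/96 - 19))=-3910/63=-62.06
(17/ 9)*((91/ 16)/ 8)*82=110.12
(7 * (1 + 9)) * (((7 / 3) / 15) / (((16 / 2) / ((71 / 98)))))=71 / 72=0.99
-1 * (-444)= 444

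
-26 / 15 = -1.73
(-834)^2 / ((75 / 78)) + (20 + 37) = 18085881 / 25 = 723435.24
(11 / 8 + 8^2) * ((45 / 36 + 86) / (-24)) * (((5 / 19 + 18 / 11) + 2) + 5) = -28291685 / 13376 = -2115.11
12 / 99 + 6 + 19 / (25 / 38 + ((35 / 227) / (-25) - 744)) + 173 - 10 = 16263929771 / 96181833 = 169.10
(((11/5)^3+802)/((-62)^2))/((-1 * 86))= -101581/41323000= -0.00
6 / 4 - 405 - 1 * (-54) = -699 / 2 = -349.50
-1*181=-181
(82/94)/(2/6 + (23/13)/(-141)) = 533/196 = 2.72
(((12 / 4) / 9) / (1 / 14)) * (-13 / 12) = -91 / 18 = -5.06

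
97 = 97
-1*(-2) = 2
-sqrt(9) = -3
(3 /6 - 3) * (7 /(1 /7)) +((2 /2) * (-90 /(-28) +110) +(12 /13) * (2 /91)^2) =-999587 /107653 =-9.29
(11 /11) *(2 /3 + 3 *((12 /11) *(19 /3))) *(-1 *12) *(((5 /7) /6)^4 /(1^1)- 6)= 6590351503 /4278582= 1540.31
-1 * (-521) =521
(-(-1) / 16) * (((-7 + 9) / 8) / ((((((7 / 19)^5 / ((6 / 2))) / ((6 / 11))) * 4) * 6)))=7428297 / 47328512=0.16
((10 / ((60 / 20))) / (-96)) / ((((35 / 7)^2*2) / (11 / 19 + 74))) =-1417 / 27360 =-0.05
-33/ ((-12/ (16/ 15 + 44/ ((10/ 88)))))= 16016/ 15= 1067.73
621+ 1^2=622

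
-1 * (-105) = 105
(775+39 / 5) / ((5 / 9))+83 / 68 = 2397443 / 1700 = 1410.26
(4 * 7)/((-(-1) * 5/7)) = 196/5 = 39.20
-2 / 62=-1 / 31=-0.03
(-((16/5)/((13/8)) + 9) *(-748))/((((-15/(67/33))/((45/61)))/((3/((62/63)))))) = -9902466/3965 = -2497.47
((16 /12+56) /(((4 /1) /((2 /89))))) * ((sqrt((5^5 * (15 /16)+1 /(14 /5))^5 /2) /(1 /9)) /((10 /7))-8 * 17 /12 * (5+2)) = -20468 /801+2778460494405 * sqrt(4594310) /8931328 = 666804187.33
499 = 499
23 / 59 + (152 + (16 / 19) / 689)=117702125 / 772369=152.39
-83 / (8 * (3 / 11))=-913 / 24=-38.04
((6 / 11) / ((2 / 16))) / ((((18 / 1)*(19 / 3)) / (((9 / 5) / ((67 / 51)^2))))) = 187272 / 4691005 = 0.04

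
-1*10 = -10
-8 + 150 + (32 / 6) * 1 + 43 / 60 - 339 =-3819 / 20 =-190.95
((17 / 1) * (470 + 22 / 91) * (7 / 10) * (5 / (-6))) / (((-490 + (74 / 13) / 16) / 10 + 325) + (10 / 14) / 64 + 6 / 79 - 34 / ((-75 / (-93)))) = -53638345600 / 2691132411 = -19.93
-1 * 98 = -98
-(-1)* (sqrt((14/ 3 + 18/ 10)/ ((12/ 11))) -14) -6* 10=-74 + sqrt(5335)/ 30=-71.57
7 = 7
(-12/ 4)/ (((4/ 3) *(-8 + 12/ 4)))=9/ 20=0.45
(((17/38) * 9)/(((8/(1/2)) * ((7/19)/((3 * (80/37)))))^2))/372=218025/16636088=0.01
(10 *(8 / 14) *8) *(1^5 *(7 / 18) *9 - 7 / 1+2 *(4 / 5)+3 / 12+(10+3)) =3632 / 7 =518.86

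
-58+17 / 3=-52.33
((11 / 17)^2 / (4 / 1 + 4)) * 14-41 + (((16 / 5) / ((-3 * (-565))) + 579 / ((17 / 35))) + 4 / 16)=2821671124 / 2449275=1152.04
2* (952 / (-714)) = -8 / 3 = -2.67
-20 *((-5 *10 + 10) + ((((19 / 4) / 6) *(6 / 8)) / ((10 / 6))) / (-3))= 6419 / 8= 802.38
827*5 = 4135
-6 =-6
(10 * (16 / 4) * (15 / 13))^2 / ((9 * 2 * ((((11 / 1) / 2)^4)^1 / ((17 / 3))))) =5440000 / 7422987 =0.73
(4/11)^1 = 4/11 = 0.36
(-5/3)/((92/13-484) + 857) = -65/14823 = -0.00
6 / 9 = 2 / 3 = 0.67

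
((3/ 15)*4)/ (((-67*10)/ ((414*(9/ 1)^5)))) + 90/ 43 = -2102229846/ 72025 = -29187.50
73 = 73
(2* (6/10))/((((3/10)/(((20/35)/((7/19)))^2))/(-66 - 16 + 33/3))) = -1640384/2401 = -683.21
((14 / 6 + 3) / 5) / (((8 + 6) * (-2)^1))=-4 / 105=-0.04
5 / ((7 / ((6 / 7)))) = 30 / 49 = 0.61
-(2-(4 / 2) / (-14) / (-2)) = -27 / 14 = -1.93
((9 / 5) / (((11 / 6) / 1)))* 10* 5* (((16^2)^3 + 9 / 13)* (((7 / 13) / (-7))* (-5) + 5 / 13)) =1177760611800 / 1859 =633545245.72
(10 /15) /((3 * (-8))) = -1 /36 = -0.03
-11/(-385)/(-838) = -1/29330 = -0.00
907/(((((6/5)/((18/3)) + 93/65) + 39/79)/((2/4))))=4657445/21818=213.47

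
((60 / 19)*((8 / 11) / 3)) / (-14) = -80 / 1463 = -0.05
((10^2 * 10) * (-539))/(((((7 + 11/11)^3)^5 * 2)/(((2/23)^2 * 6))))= -202125/581641651093504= -0.00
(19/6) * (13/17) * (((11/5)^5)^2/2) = 6406543876447/1992187500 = 3215.83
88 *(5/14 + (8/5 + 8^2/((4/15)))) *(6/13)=4471368/455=9827.18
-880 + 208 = -672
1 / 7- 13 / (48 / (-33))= 1017 / 112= 9.08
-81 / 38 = -2.13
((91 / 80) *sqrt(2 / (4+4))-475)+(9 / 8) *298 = -139.18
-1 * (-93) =93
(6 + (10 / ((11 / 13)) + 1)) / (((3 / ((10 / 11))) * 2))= 2.85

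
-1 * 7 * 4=-28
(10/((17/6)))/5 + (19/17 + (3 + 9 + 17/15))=3814/255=14.96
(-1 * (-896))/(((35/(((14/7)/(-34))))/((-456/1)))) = 58368/85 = 686.68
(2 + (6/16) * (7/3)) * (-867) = -2492.62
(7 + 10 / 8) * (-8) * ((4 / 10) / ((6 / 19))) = -418 / 5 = -83.60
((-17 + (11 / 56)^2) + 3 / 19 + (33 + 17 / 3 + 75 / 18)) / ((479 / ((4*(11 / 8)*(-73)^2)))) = 272747231339 / 171244416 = 1592.74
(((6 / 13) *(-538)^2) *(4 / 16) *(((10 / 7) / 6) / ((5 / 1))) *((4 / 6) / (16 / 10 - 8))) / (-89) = 361805 / 194376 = 1.86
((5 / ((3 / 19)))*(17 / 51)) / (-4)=-95 / 36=-2.64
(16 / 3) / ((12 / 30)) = 40 / 3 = 13.33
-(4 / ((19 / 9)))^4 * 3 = -5038848 / 130321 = -38.66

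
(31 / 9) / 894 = 31 / 8046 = 0.00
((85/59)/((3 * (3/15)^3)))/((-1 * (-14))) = 10625/2478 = 4.29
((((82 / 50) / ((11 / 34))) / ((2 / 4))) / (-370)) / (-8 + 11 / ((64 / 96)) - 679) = 0.00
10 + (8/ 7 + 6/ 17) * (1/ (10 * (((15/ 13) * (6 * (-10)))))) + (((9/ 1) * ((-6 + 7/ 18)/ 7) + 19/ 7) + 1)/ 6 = 1260367/ 133875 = 9.41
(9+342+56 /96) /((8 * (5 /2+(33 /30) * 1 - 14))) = -21095 /4992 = -4.23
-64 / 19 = -3.37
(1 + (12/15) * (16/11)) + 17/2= 1173/110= 10.66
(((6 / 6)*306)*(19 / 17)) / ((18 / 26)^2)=6422 / 9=713.56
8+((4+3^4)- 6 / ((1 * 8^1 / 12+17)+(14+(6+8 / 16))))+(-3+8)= 22406 / 229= 97.84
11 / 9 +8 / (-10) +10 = 10.42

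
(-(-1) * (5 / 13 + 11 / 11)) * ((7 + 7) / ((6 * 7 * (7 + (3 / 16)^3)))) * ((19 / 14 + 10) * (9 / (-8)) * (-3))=6594048 / 2611609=2.52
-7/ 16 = -0.44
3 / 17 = 0.18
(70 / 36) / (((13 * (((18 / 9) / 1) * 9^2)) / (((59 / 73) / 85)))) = 413 / 47043828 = 0.00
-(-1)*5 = 5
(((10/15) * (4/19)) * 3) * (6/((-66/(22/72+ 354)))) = -25510/1881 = -13.56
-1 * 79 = -79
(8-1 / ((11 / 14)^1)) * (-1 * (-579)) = 42846 / 11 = 3895.09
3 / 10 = 0.30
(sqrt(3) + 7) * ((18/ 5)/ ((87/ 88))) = 528 * sqrt(3)/ 145 + 3696/ 145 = 31.80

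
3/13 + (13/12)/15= 709/2340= 0.30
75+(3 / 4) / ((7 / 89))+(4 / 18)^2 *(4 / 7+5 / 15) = 575485 / 6804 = 84.58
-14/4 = -7/2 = -3.50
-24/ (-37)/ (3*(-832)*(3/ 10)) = -5/ 5772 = -0.00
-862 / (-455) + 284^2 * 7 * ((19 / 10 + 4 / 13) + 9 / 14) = 732276686 / 455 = 1609399.31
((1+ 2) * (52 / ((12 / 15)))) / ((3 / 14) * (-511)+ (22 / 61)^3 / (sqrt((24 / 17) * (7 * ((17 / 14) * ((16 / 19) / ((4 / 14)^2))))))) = -1.78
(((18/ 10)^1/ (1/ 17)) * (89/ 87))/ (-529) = -4539/ 76705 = -0.06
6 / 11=0.55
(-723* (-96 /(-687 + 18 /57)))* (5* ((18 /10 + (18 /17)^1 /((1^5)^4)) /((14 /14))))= -106818912 /73933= -1444.81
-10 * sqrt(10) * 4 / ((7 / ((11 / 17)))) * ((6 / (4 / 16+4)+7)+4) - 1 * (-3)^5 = 243 - 92840 * sqrt(10) / 2023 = 97.88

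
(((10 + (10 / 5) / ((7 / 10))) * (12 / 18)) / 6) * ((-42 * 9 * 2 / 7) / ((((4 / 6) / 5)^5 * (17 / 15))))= -1537734375 / 476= -3230534.40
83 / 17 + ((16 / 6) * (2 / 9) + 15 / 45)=2666 / 459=5.81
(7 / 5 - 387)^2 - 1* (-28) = 148715.36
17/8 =2.12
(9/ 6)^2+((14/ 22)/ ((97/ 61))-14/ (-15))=229417/ 64020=3.58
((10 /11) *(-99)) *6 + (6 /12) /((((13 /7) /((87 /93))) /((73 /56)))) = -539.67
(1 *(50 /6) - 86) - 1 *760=-2513 /3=-837.67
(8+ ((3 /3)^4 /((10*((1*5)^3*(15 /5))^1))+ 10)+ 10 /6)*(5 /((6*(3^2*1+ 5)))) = 73751 /63000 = 1.17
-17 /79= -0.22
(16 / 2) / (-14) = -4 / 7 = -0.57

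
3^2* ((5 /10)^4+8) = 1161 /16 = 72.56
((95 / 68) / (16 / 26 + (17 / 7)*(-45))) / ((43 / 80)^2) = -13832000 / 310840937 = -0.04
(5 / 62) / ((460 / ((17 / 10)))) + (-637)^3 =-14743405615103 / 57040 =-258474853.00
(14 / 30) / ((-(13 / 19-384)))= 133 / 109245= 0.00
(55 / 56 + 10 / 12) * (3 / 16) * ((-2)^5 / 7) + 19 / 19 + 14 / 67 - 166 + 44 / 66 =-6527149 / 39396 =-165.68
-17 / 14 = -1.21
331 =331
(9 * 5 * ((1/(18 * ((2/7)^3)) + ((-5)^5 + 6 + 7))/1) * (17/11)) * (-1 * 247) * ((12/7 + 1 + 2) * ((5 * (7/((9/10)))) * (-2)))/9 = -2176214369.21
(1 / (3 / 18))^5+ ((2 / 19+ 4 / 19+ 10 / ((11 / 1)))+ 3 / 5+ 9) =8137232 / 1045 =7786.82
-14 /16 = -7 /8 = -0.88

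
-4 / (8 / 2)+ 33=32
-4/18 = -2/9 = -0.22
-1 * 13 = -13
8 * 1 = 8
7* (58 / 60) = 203 / 30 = 6.77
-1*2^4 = -16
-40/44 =-10/11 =-0.91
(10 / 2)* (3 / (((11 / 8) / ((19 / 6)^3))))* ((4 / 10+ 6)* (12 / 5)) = 877952 / 165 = 5320.92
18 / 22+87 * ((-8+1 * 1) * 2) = -1217.18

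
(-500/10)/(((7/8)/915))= -366000/7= -52285.71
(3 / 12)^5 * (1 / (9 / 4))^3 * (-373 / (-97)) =373 / 1131408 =0.00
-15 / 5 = -3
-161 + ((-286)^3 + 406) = -23393411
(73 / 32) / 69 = 0.03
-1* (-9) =9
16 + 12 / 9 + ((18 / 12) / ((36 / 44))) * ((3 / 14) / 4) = 5857 / 336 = 17.43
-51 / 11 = -4.64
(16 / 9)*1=16 / 9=1.78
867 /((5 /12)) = 10404 /5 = 2080.80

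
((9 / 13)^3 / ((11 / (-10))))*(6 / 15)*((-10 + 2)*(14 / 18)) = 0.75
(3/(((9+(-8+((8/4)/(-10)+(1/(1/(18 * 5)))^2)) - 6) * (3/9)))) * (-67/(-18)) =335/80948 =0.00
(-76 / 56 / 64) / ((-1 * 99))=19 / 88704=0.00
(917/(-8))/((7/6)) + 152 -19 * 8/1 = -393/4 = -98.25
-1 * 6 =-6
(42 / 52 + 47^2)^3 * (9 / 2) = 1706970424242375 / 35152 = 48559695728.33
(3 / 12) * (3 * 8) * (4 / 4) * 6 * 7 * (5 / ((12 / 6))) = 630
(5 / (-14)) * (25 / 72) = -125 / 1008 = -0.12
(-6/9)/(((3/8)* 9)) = -16/81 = -0.20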